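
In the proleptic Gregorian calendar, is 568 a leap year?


Gregorian leap year rule: divisible by 4, but not by 100, unless also by 400.
568 is divisible by 4 but not 100 -> leap year

Yes


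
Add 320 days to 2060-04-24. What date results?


Start: 2060-04-24, add 320 days
April 2060 has 30 days: 30 - 24 = 6 days to April 30 -> 314 left
May 2060 has 31 days -> 283 left
June 2060 has 30 days -> 253 left
July 2060 has 31 days -> 222 left
August 2060 has 31 days -> 191 left
September 2060 has 30 days -> 161 left
October 2060 has 31 days -> 130 left
November 2060 has 30 days -> 100 left
December 2060 has 31 days -> 69 left
January 2061 has 31 days -> 38 left
February 2061 has 28 days -> 10 left
March 2061: 10 <= 31 -> lands on March 10

Result: 2061-03-10


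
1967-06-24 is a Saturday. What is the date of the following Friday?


Current: Saturday
Target: Friday
Days ahead: 6

Next Friday: 1967-06-30


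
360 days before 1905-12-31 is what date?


Start: 1905-12-31, subtract 360 days
Back 31 days from December 31 reaches November 30, 1905 -> 329 left
November 1905 has 30 days -> back to October 31, 1905 -> 299 left
October 1905 has 31 days -> back to September 30, 1905 -> 268 left
September 1905 has 30 days -> back to August 31, 1905 -> 238 left
August 1905 has 31 days -> back to July 31, 1905 -> 207 left
July 1905 has 31 days -> back to June 30, 1905 -> 176 left
June 1905 has 30 days -> back to May 31, 1905 -> 146 left
May 1905 has 31 days -> back to April 30, 1905 -> 115 left
April 1905 has 30 days -> back to March 31, 1905 -> 85 left
March 1905 has 31 days -> back to February 28, 1905 -> 54 left
February 1905 has 28 days -> back to January 31, 1905 -> 26 left
January 1905: 31 - 26 = 5 -> lands on January 5

Result: 1905-01-05


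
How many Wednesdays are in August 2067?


August 2067 has 31 days
Anchor: Jan 1, 2067. With p = 2067 - 1 = 2066: (p + p//4 - p//100 + p//400) mod 7 = (2066 + 516 - 20 + 5) mod 7 = 2567 mod 7 = 5 -> Saturday (Mon=0 ... Sun=6)
Days before August (Jan-Jul): 212; August 1 index = (5 + 212) mod 7 = 0 -> Monday
First Wednesday is August 3
Wednesdays: 3, 10, 17, 24, 31

5 Wednesdays


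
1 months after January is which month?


January is month 1
1 + 1 = 2

February


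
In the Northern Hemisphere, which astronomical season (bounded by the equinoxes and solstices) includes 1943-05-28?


Date: May 28
Astronomical Spring (approx.; exact equinox/solstice day varies by year): March 20 to June 20
May 28 falls within the Spring window

Spring


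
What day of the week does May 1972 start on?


Target: May 1, 1972
Anchor: Jan 1, 1972. With p = 1972 - 1 = 1971: (p + p//4 - p//100 + p//400) mod 7 = (1971 + 492 - 19 + 4) mod 7 = 2448 mod 7 = 5 -> Saturday (Mon=0 ... Sun=6)
Days before May (Jan-Apr): 121 days
Weekday index = (5 + 121) mod 7 = 0

Monday


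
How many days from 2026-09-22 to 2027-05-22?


From 2026-09-22 to 2027-05-22
2026-09-22: days before September = 31 + 28 + 31 + 30 + 31 + 30 + 31 + 31 = 243 (2026 is not a leap year); day of year = 243 + 22 = 265
2027-05-22: days before May = 31 + 28 + 31 + 30 = 120 (2027 is not a leap year); day of year = 120 + 22 = 142
Rest of 2026: 365 - 265 = 100
Total = 100 + 142 = 242

242 days


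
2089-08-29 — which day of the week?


Date: August 29, 2089
Anchor: Jan 1, 2089. With p = 2089 - 1 = 2088: (p + p//4 - p//100 + p//400) mod 7 = (2088 + 522 - 20 + 5) mod 7 = 2595 mod 7 = 5 -> Saturday (Mon=0 ... Sun=6)
Days before August (Jan-Jul): 212; offset = 212 + 29 - 1 = 240
Weekday index = (5 + 240) mod 7 = 0

Day of the week: Monday


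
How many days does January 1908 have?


January 1908

31 days


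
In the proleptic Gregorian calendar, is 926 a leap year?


Gregorian leap year rule: divisible by 4, but not by 100, unless also by 400.
926 is not divisible by 4 -> not a leap year

No


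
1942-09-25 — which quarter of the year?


Month: September (month 9)
Q1: Jan-Mar, Q2: Apr-Jun, Q3: Jul-Sep, Q4: Oct-Dec

Q3


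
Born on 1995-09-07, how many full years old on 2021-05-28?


Birth: 1995-09-07
Reference: 2021-05-28
Year difference: 2021 - 1995 = 26
Birthday not yet reached in 2021, subtract 1

25 years old


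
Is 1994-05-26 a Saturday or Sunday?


Anchor: Jan 1, 1994. With p = 1994 - 1 = 1993: (p + p//4 - p//100 + p//400) mod 7 = (1993 + 498 - 19 + 4) mod 7 = 2476 mod 7 = 5 -> Saturday (Mon=0 ... Sun=6)
Day of year: 146; offset = 145
Weekday index = (5 + 145) mod 7 = 3 -> Thursday
Weekend days: Saturday, Sunday

No


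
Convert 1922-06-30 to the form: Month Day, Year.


ISO 1922-06-30 parses as year=1922, month=06, day=30
Month 6 -> June

June 30, 1922


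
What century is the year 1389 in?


Century = (year - 1) // 100 + 1
= (1389 - 1) // 100 + 1
= 1388 // 100 + 1
= 13 + 1

14th century


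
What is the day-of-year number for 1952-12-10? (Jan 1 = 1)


Date: December 10, 1952
Days in months 1 through 11: 335
Plus 10 days in December

Day of year: 345


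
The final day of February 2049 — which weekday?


February 2049 has 28 days
Anchor: Jan 1, 2049. With p = 2049 - 1 = 2048: (p + p//4 - p//100 + p//400) mod 7 = (2048 + 512 - 20 + 5) mod 7 = 2545 mod 7 = 4 -> Friday (Mon=0 ... Sun=6)
Days before February (Jan): 31; February 1 index = (4 + 31) mod 7 = 0 -> Monday
Last day offset: 28 - 1 = 27 days
Weekday index = (0 + 27) mod 7 = 6

Sunday, February 28


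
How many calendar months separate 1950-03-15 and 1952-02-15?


From March 1950 to February 1952
2 years * 12 = 24 months, minus 1 month = 23

23 months


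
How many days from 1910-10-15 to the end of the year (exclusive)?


Day of year: 288 of 365
Remaining = 365 - 288

77 days


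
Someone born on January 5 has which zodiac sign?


Date: January 5
Conventional tropical zodiac dates: Capricorn from December 22 onward; Aquarius starts January 20
January 5 falls within the Capricorn range

Capricorn


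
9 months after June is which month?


June is month 6
6 + 9 = 15; wrap: 15 - 12 = 3

March


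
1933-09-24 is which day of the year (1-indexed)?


Date: September 24, 1933
Days in months 1 through 8: 243
Plus 24 days in September

Day of year: 267


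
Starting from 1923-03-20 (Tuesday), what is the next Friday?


Current: Tuesday
Target: Friday
Days ahead: 3

Next Friday: 1923-03-23


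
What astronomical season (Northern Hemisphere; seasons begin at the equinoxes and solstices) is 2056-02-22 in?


Date: February 22
Astronomical Winter (approx.; exact equinox/solstice day varies by year): December 21 to March 19
February 22 falls within the Winter window

Winter


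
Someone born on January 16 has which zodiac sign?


Date: January 16
Conventional tropical zodiac dates: Capricorn from December 22 onward; Aquarius starts January 20
January 16 falls within the Capricorn range

Capricorn


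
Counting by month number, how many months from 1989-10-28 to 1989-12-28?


From October 1989 to December 1989
0 years * 12 = 0 months, plus 2 months = 2

2 months


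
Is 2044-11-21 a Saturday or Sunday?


Anchor: Jan 1, 2044. With p = 2044 - 1 = 2043: (p + p//4 - p//100 + p//400) mod 7 = (2043 + 510 - 20 + 5) mod 7 = 2538 mod 7 = 4 -> Friday (Mon=0 ... Sun=6)
Day of year: 326; offset = 325
Weekday index = (4 + 325) mod 7 = 0 -> Monday
Weekend days: Saturday, Sunday

No


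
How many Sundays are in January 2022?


January 2022 has 31 days
Anchor: Jan 1, 2022. With p = 2022 - 1 = 2021: (p + p//4 - p//100 + p//400) mod 7 = (2021 + 505 - 20 + 5) mod 7 = 2511 mod 7 = 5 -> Saturday (Mon=0 ... Sun=6)
January 1 is the anchor itself -> Saturday
First Sunday is January 2
Sundays: 2, 9, 16, 23, 30

5 Sundays


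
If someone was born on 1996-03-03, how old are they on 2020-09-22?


Birth: 1996-03-03
Reference: 2020-09-22
Year difference: 2020 - 1996 = 24

24 years old


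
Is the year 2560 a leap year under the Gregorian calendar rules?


Gregorian leap year rule: divisible by 4, but not by 100, unless also by 400.
2560 is divisible by 4 but not 100 -> leap year

Yes


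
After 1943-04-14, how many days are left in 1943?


Day of year: 104 of 365
Remaining = 365 - 104

261 days


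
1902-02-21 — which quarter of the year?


Month: February (month 2)
Q1: Jan-Mar, Q2: Apr-Jun, Q3: Jul-Sep, Q4: Oct-Dec

Q1


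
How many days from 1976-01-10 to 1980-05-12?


From 1976-01-10 to 1980-05-12
1976-01-10: day of year = 10
1980-05-12: days before May = 31 + 29 + 31 + 30 = 121 (1980 is a leap year); day of year = 121 + 12 = 133
Rest of 1976: 366 - 10 = 356
Full years 1977 (365), 1978 (365), 1979 (365): 1095
Total = 356 + 1095 + 133 = 1584

1584 days


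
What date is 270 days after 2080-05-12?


Start: 2080-05-12, add 270 days
May 2080 has 31 days: 31 - 12 = 19 days to May 31 -> 251 left
June 2080 has 30 days -> 221 left
July 2080 has 31 days -> 190 left
August 2080 has 31 days -> 159 left
September 2080 has 30 days -> 129 left
October 2080 has 31 days -> 98 left
November 2080 has 30 days -> 68 left
December 2080 has 31 days -> 37 left
January 2081 has 31 days -> 6 left
February 2081: 6 <= 28 -> lands on February 6

Result: 2081-02-06


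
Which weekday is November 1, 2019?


Target: November 1, 2019
Anchor: Jan 1, 2019. With p = 2019 - 1 = 2018: (p + p//4 - p//100 + p//400) mod 7 = (2018 + 504 - 20 + 5) mod 7 = 2507 mod 7 = 1 -> Tuesday (Mon=0 ... Sun=6)
Days before November (Jan-Oct): 304 days
Weekday index = (1 + 304) mod 7 = 4

Friday


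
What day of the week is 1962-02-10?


Date: February 10, 1962
Anchor: Jan 1, 1962. With p = 1962 - 1 = 1961: (p + p//4 - p//100 + p//400) mod 7 = (1961 + 490 - 19 + 4) mod 7 = 2436 mod 7 = 0 -> Monday (Mon=0 ... Sun=6)
Days before February (Jan): 31; offset = 31 + 10 - 1 = 40
Weekday index = (0 + 40) mod 7 = 5

Day of the week: Saturday


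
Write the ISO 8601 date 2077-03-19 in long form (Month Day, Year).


ISO 2077-03-19 parses as year=2077, month=03, day=19
Month 3 -> March

March 19, 2077


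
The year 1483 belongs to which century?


Century = (year - 1) // 100 + 1
= (1483 - 1) // 100 + 1
= 1482 // 100 + 1
= 14 + 1

15th century


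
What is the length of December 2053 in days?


December 2053

31 days


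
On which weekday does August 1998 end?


August 1998 has 31 days
Anchor: Jan 1, 1998. With p = 1998 - 1 = 1997: (p + p//4 - p//100 + p//400) mod 7 = (1997 + 499 - 19 + 4) mod 7 = 2481 mod 7 = 3 -> Thursday (Mon=0 ... Sun=6)
Days before August (Jan-Jul): 212; August 1 index = (3 + 212) mod 7 = 5 -> Saturday
Last day offset: 31 - 1 = 30 days
Weekday index = (5 + 30) mod 7 = 0

Monday, August 31


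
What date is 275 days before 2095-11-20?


Start: 2095-11-20, subtract 275 days
Back 20 days from November 20 reaches October 31, 2095 -> 255 left
October 2095 has 31 days -> back to September 30, 2095 -> 224 left
September 2095 has 30 days -> back to August 31, 2095 -> 194 left
August 2095 has 31 days -> back to July 31, 2095 -> 163 left
July 2095 has 31 days -> back to June 30, 2095 -> 132 left
June 2095 has 30 days -> back to May 31, 2095 -> 102 left
May 2095 has 31 days -> back to April 30, 2095 -> 71 left
April 2095 has 30 days -> back to March 31, 2095 -> 41 left
March 2095 has 31 days -> back to February 28, 2095 -> 10 left
February 2095: 28 - 10 = 18 -> lands on February 18

Result: 2095-02-18


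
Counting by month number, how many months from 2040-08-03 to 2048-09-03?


From August 2040 to September 2048
8 years * 12 = 96 months, plus 1 month = 97

97 months


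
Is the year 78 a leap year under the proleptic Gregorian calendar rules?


Gregorian leap year rule: divisible by 4, but not by 100, unless also by 400.
78 is not divisible by 4 -> not a leap year

No


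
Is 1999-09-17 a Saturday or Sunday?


Anchor: Jan 1, 1999. With p = 1999 - 1 = 1998: (p + p//4 - p//100 + p//400) mod 7 = (1998 + 499 - 19 + 4) mod 7 = 2482 mod 7 = 4 -> Friday (Mon=0 ... Sun=6)
Day of year: 260; offset = 259
Weekday index = (4 + 259) mod 7 = 4 -> Friday
Weekend days: Saturday, Sunday

No


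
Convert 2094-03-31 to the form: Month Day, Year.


ISO 2094-03-31 parses as year=2094, month=03, day=31
Month 3 -> March

March 31, 2094


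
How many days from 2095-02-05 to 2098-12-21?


From 2095-02-05 to 2098-12-21
2095-02-05: days before February = 31; day of year = 31 + 5 = 36
2098-12-21: days before December = 31 + 28 + 31 + 30 + 31 + 30 + 31 + 31 + 30 + 31 + 30 = 334 (2098 is not a leap year); day of year = 334 + 21 = 355
Rest of 2095: 365 - 36 = 329
Full years 2096 (366), 2097 (365): 731
Total = 329 + 731 + 355 = 1415

1415 days


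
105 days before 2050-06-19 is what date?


Start: 2050-06-19, subtract 105 days
Back 19 days from June 19 reaches May 31, 2050 -> 86 left
May 2050 has 31 days -> back to April 30, 2050 -> 55 left
April 2050 has 30 days -> back to March 31, 2050 -> 25 left
March 2050: 31 - 25 = 6 -> lands on March 6

Result: 2050-03-06


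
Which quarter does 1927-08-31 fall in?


Month: August (month 8)
Q1: Jan-Mar, Q2: Apr-Jun, Q3: Jul-Sep, Q4: Oct-Dec

Q3


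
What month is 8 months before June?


June is month 6
6 - 8 = -2; wrap: -2 + 12 = 10

October


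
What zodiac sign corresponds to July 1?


Date: July 1
Conventional tropical zodiac dates: Cancer from June 21 onward; Leo starts July 23
July 1 falls within the Cancer range

Cancer


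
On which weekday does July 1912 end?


July 1912 has 31 days
Anchor: Jan 1, 1912. With p = 1912 - 1 = 1911: (p + p//4 - p//100 + p//400) mod 7 = (1911 + 477 - 19 + 4) mod 7 = 2373 mod 7 = 0 -> Monday (Mon=0 ... Sun=6)
Days before July (Jan-Jun): 182; July 1 index = (0 + 182) mod 7 = 0 -> Monday
Last day offset: 31 - 1 = 30 days
Weekday index = (0 + 30) mod 7 = 2

Wednesday, July 31


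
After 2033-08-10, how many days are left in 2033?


Day of year: 222 of 365
Remaining = 365 - 222

143 days


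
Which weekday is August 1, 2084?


Target: August 1, 2084
Anchor: Jan 1, 2084. With p = 2084 - 1 = 2083: (p + p//4 - p//100 + p//400) mod 7 = (2083 + 520 - 20 + 5) mod 7 = 2588 mod 7 = 5 -> Saturday (Mon=0 ... Sun=6)
Days before August (Jan-Jul): 213 days
Weekday index = (5 + 213) mod 7 = 1

Tuesday


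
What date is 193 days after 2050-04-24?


Start: 2050-04-24, add 193 days
April 2050 has 30 days: 30 - 24 = 6 days to April 30 -> 187 left
May 2050 has 31 days -> 156 left
June 2050 has 30 days -> 126 left
July 2050 has 31 days -> 95 left
August 2050 has 31 days -> 64 left
September 2050 has 30 days -> 34 left
October 2050 has 31 days -> 3 left
November 2050: 3 <= 30 -> lands on November 3

Result: 2050-11-03


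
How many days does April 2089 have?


April 2089

30 days


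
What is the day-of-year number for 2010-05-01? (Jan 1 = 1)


Date: May 1, 2010
Days in months 1 through 4: 120
Plus 1 days in May

Day of year: 121


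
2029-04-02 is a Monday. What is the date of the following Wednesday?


Current: Monday
Target: Wednesday
Days ahead: 2

Next Wednesday: 2029-04-04


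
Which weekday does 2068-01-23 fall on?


Date: January 23, 2068
Anchor: Jan 1, 2068. With p = 2068 - 1 = 2067: (p + p//4 - p//100 + p//400) mod 7 = (2067 + 516 - 20 + 5) mod 7 = 2568 mod 7 = 6 -> Sunday (Mon=0 ... Sun=6)
Days into year = 23 - 1 = 22
Weekday index = (6 + 22) mod 7 = 0

Day of the week: Monday


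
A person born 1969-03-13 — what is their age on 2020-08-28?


Birth: 1969-03-13
Reference: 2020-08-28
Year difference: 2020 - 1969 = 51

51 years old


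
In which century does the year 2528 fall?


Century = (year - 1) // 100 + 1
= (2528 - 1) // 100 + 1
= 2527 // 100 + 1
= 25 + 1

26th century


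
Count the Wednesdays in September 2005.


September 2005 has 30 days
Anchor: Jan 1, 2005. With p = 2005 - 1 = 2004: (p + p//4 - p//100 + p//400) mod 7 = (2004 + 501 - 20 + 5) mod 7 = 2490 mod 7 = 5 -> Saturday (Mon=0 ... Sun=6)
Days before September (Jan-Aug): 243; September 1 index = (5 + 243) mod 7 = 3 -> Thursday
First Wednesday is September 7
Wednesdays: 7, 14, 21, 28

4 Wednesdays


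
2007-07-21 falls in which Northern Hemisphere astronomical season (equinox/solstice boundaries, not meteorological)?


Date: July 21
Astronomical Summer (approx.; exact equinox/solstice day varies by year): June 21 to September 21
July 21 falls within the Summer window

Summer


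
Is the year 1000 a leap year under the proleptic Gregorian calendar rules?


Gregorian leap year rule: divisible by 4, but not by 100, unless also by 400.
1000 is divisible by 100 but not 400 -> not a leap year

No


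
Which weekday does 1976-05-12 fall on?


Date: May 12, 1976
Anchor: Jan 1, 1976. With p = 1976 - 1 = 1975: (p + p//4 - p//100 + p//400) mod 7 = (1975 + 493 - 19 + 4) mod 7 = 2453 mod 7 = 3 -> Thursday (Mon=0 ... Sun=6)
Days before May (Jan-Apr): 121; offset = 121 + 12 - 1 = 132
Weekday index = (3 + 132) mod 7 = 2

Day of the week: Wednesday


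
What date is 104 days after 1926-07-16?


Start: 1926-07-16, add 104 days
July 1926 has 31 days: 31 - 16 = 15 days to July 31 -> 89 left
August 1926 has 31 days -> 58 left
September 1926 has 30 days -> 28 left
October 1926: 28 <= 31 -> lands on October 28

Result: 1926-10-28


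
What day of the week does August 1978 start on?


Target: August 1, 1978
Anchor: Jan 1, 1978. With p = 1978 - 1 = 1977: (p + p//4 - p//100 + p//400) mod 7 = (1977 + 494 - 19 + 4) mod 7 = 2456 mod 7 = 6 -> Sunday (Mon=0 ... Sun=6)
Days before August (Jan-Jul): 212 days
Weekday index = (6 + 212) mod 7 = 1

Tuesday


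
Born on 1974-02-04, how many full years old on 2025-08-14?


Birth: 1974-02-04
Reference: 2025-08-14
Year difference: 2025 - 1974 = 51

51 years old


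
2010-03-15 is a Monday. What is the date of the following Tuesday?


Current: Monday
Target: Tuesday
Days ahead: 1

Next Tuesday: 2010-03-16


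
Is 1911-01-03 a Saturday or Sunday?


Anchor: Jan 1, 1911. With p = 1911 - 1 = 1910: (p + p//4 - p//100 + p//400) mod 7 = (1910 + 477 - 19 + 4) mod 7 = 2372 mod 7 = 6 -> Sunday (Mon=0 ... Sun=6)
Day of year: 3; offset = 2
Weekday index = (6 + 2) mod 7 = 1 -> Tuesday
Weekend days: Saturday, Sunday

No


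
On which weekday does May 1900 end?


May 1900 has 31 days
Anchor: Jan 1, 1900. With p = 1900 - 1 = 1899: (p + p//4 - p//100 + p//400) mod 7 = (1899 + 474 - 18 + 4) mod 7 = 2359 mod 7 = 0 -> Monday (Mon=0 ... Sun=6)
Days before May (Jan-Apr): 120; May 1 index = (0 + 120) mod 7 = 1 -> Tuesday
Last day offset: 31 - 1 = 30 days
Weekday index = (1 + 30) mod 7 = 3

Thursday, May 31


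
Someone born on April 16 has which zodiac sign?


Date: April 16
Conventional tropical zodiac dates: Aries from March 21 onward; Taurus starts April 20
April 16 falls within the Aries range

Aries


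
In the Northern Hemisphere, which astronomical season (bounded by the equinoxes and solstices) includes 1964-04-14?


Date: April 14
Astronomical Spring (approx.; exact equinox/solstice day varies by year): March 20 to June 20
April 14 falls within the Spring window

Spring


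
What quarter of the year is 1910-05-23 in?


Month: May (month 5)
Q1: Jan-Mar, Q2: Apr-Jun, Q3: Jul-Sep, Q4: Oct-Dec

Q2


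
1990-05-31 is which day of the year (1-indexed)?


Date: May 31, 1990
Days in months 1 through 4: 120
Plus 31 days in May

Day of year: 151


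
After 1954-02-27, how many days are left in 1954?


Day of year: 58 of 365
Remaining = 365 - 58

307 days


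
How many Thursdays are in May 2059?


May 2059 has 31 days
Anchor: Jan 1, 2059. With p = 2059 - 1 = 2058: (p + p//4 - p//100 + p//400) mod 7 = (2058 + 514 - 20 + 5) mod 7 = 2557 mod 7 = 2 -> Wednesday (Mon=0 ... Sun=6)
Days before May (Jan-Apr): 120; May 1 index = (2 + 120) mod 7 = 3 -> Thursday
First Thursday is May 1
Thursdays: 1, 8, 15, 22, 29

5 Thursdays


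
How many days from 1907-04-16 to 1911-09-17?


From 1907-04-16 to 1911-09-17
1907-04-16: days before April = 31 + 28 + 31 = 90 (1907 is not a leap year); day of year = 90 + 16 = 106
1911-09-17: days before September = 31 + 28 + 31 + 30 + 31 + 30 + 31 + 31 = 243 (1911 is not a leap year); day of year = 243 + 17 = 260
Rest of 1907: 365 - 106 = 259
Full years 1908 (366), 1909 (365), 1910 (365): 1096
Total = 259 + 1096 + 260 = 1615

1615 days


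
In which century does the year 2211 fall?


Century = (year - 1) // 100 + 1
= (2211 - 1) // 100 + 1
= 2210 // 100 + 1
= 22 + 1

23rd century


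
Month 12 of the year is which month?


Month 12 of 12

December


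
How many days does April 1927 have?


April 1927

30 days


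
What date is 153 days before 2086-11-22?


Start: 2086-11-22, subtract 153 days
Back 22 days from November 22 reaches October 31, 2086 -> 131 left
October 2086 has 31 days -> back to September 30, 2086 -> 100 left
September 2086 has 30 days -> back to August 31, 2086 -> 70 left
August 2086 has 31 days -> back to July 31, 2086 -> 39 left
July 2086 has 31 days -> back to June 30, 2086 -> 8 left
June 2086: 30 - 8 = 22 -> lands on June 22

Result: 2086-06-22


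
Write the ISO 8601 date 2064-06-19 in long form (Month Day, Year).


ISO 2064-06-19 parses as year=2064, month=06, day=19
Month 6 -> June

June 19, 2064


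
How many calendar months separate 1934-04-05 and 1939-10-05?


From April 1934 to October 1939
5 years * 12 = 60 months, plus 6 months = 66

66 months


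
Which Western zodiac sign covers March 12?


Date: March 12
Conventional tropical zodiac dates: Pisces from February 19 onward; Aries starts March 21
March 12 falls within the Pisces range

Pisces


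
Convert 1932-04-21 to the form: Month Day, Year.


ISO 1932-04-21 parses as year=1932, month=04, day=21
Month 4 -> April

April 21, 1932


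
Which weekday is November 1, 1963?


Target: November 1, 1963
Anchor: Jan 1, 1963. With p = 1963 - 1 = 1962: (p + p//4 - p//100 + p//400) mod 7 = (1962 + 490 - 19 + 4) mod 7 = 2437 mod 7 = 1 -> Tuesday (Mon=0 ... Sun=6)
Days before November (Jan-Oct): 304 days
Weekday index = (1 + 304) mod 7 = 4

Friday


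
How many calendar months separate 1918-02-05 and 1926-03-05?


From February 1918 to March 1926
8 years * 12 = 96 months, plus 1 month = 97

97 months


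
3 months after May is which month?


May is month 5
5 + 3 = 8

August


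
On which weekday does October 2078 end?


October 2078 has 31 days
Anchor: Jan 1, 2078. With p = 2078 - 1 = 2077: (p + p//4 - p//100 + p//400) mod 7 = (2077 + 519 - 20 + 5) mod 7 = 2581 mod 7 = 5 -> Saturday (Mon=0 ... Sun=6)
Days before October (Jan-Sep): 273; October 1 index = (5 + 273) mod 7 = 5 -> Saturday
Last day offset: 31 - 1 = 30 days
Weekday index = (5 + 30) mod 7 = 0

Monday, October 31


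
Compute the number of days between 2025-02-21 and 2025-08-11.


From 2025-02-21 to 2025-08-11
2025-02-21: days before February = 31; day of year = 31 + 21 = 52
2025-08-11: days before August = 31 + 28 + 31 + 30 + 31 + 30 + 31 = 212 (2025 is not a leap year); day of year = 212 + 11 = 223
Same year: 223 - 52 = 171

171 days


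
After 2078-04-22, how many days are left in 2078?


Day of year: 112 of 365
Remaining = 365 - 112

253 days


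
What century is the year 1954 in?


Century = (year - 1) // 100 + 1
= (1954 - 1) // 100 + 1
= 1953 // 100 + 1
= 19 + 1

20th century


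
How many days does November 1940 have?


November 1940

30 days


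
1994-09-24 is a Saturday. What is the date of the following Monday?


Current: Saturday
Target: Monday
Days ahead: 2

Next Monday: 1994-09-26


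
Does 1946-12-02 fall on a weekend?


Anchor: Jan 1, 1946. With p = 1946 - 1 = 1945: (p + p//4 - p//100 + p//400) mod 7 = (1945 + 486 - 19 + 4) mod 7 = 2416 mod 7 = 1 -> Tuesday (Mon=0 ... Sun=6)
Day of year: 336; offset = 335
Weekday index = (1 + 335) mod 7 = 0 -> Monday
Weekend days: Saturday, Sunday

No


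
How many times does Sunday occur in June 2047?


June 2047 has 30 days
Anchor: Jan 1, 2047. With p = 2047 - 1 = 2046: (p + p//4 - p//100 + p//400) mod 7 = (2046 + 511 - 20 + 5) mod 7 = 2542 mod 7 = 1 -> Tuesday (Mon=0 ... Sun=6)
Days before June (Jan-May): 151; June 1 index = (1 + 151) mod 7 = 5 -> Saturday
First Sunday is June 2
Sundays: 2, 9, 16, 23, 30

5 Sundays


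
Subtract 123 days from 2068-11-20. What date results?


Start: 2068-11-20, subtract 123 days
Back 20 days from November 20 reaches October 31, 2068 -> 103 left
October 2068 has 31 days -> back to September 30, 2068 -> 72 left
September 2068 has 30 days -> back to August 31, 2068 -> 42 left
August 2068 has 31 days -> back to July 31, 2068 -> 11 left
July 2068: 31 - 11 = 20 -> lands on July 20

Result: 2068-07-20


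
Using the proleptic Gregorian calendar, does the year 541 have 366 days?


Gregorian leap year rule: divisible by 4, but not by 100, unless also by 400.
541 is not divisible by 4 -> not a leap year

No


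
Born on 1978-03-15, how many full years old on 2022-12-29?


Birth: 1978-03-15
Reference: 2022-12-29
Year difference: 2022 - 1978 = 44

44 years old


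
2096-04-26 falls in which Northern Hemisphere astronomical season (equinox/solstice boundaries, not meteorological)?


Date: April 26
Astronomical Spring (approx.; exact equinox/solstice day varies by year): March 20 to June 20
April 26 falls within the Spring window

Spring


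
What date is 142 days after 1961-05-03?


Start: 1961-05-03, add 142 days
May 1961 has 31 days: 31 - 3 = 28 days to May 31 -> 114 left
June 1961 has 30 days -> 84 left
July 1961 has 31 days -> 53 left
August 1961 has 31 days -> 22 left
September 1961: 22 <= 30 -> lands on September 22

Result: 1961-09-22


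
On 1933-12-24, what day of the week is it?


Date: December 24, 1933
Anchor: Jan 1, 1933. With p = 1933 - 1 = 1932: (p + p//4 - p//100 + p//400) mod 7 = (1932 + 483 - 19 + 4) mod 7 = 2400 mod 7 = 6 -> Sunday (Mon=0 ... Sun=6)
Days before December (Jan-Nov): 334; offset = 334 + 24 - 1 = 357
Weekday index = (6 + 357) mod 7 = 6

Day of the week: Sunday


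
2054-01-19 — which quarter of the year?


Month: January (month 1)
Q1: Jan-Mar, Q2: Apr-Jun, Q3: Jul-Sep, Q4: Oct-Dec

Q1


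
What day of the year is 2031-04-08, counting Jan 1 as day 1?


Date: April 8, 2031
Days in months 1 through 3: 90
Plus 8 days in April

Day of year: 98


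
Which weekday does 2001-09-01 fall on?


Date: September 1, 2001
Anchor: Jan 1, 2001. With p = 2001 - 1 = 2000: (p + p//4 - p//100 + p//400) mod 7 = (2000 + 500 - 20 + 5) mod 7 = 2485 mod 7 = 0 -> Monday (Mon=0 ... Sun=6)
Days before September (Jan-Aug): 243; offset = 243 + 1 - 1 = 243
Weekday index = (0 + 243) mod 7 = 5

Day of the week: Saturday


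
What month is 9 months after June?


June is month 6
6 + 9 = 15; wrap: 15 - 12 = 3

March


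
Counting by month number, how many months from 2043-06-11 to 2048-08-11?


From June 2043 to August 2048
5 years * 12 = 60 months, plus 2 months = 62

62 months


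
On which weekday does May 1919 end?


May 1919 has 31 days
Anchor: Jan 1, 1919. With p = 1919 - 1 = 1918: (p + p//4 - p//100 + p//400) mod 7 = (1918 + 479 - 19 + 4) mod 7 = 2382 mod 7 = 2 -> Wednesday (Mon=0 ... Sun=6)
Days before May (Jan-Apr): 120; May 1 index = (2 + 120) mod 7 = 3 -> Thursday
Last day offset: 31 - 1 = 30 days
Weekday index = (3 + 30) mod 7 = 5

Saturday, May 31


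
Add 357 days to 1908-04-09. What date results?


Start: 1908-04-09, add 357 days
April 1908 has 30 days: 30 - 9 = 21 days to April 30 -> 336 left
May 1908 has 31 days -> 305 left
June 1908 has 30 days -> 275 left
July 1908 has 31 days -> 244 left
August 1908 has 31 days -> 213 left
September 1908 has 30 days -> 183 left
October 1908 has 31 days -> 152 left
November 1908 has 30 days -> 122 left
December 1908 has 31 days -> 91 left
January 1909 has 31 days -> 60 left
February 1909 has 28 days -> 32 left
March 1909 has 31 days -> 1 left
April 1909: 1 <= 30 -> lands on April 1

Result: 1909-04-01


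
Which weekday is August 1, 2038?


Target: August 1, 2038
Anchor: Jan 1, 2038. With p = 2038 - 1 = 2037: (p + p//4 - p//100 + p//400) mod 7 = (2037 + 509 - 20 + 5) mod 7 = 2531 mod 7 = 4 -> Friday (Mon=0 ... Sun=6)
Days before August (Jan-Jul): 212 days
Weekday index = (4 + 212) mod 7 = 6

Sunday


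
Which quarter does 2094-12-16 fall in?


Month: December (month 12)
Q1: Jan-Mar, Q2: Apr-Jun, Q3: Jul-Sep, Q4: Oct-Dec

Q4


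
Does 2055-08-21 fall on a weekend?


Anchor: Jan 1, 2055. With p = 2055 - 1 = 2054: (p + p//4 - p//100 + p//400) mod 7 = (2054 + 513 - 20 + 5) mod 7 = 2552 mod 7 = 4 -> Friday (Mon=0 ... Sun=6)
Day of year: 233; offset = 232
Weekday index = (4 + 232) mod 7 = 5 -> Saturday
Weekend days: Saturday, Sunday

Yes


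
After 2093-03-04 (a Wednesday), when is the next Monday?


Current: Wednesday
Target: Monday
Days ahead: 5

Next Monday: 2093-03-09


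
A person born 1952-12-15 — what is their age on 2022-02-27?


Birth: 1952-12-15
Reference: 2022-02-27
Year difference: 2022 - 1952 = 70
Birthday not yet reached in 2022, subtract 1

69 years old


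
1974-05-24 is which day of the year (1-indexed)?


Date: May 24, 1974
Days in months 1 through 4: 120
Plus 24 days in May

Day of year: 144


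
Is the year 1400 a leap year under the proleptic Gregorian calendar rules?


Gregorian leap year rule: divisible by 4, but not by 100, unless also by 400.
1400 is divisible by 100 but not 400 -> not a leap year

No


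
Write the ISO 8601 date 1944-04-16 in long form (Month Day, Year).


ISO 1944-04-16 parses as year=1944, month=04, day=16
Month 4 -> April

April 16, 1944


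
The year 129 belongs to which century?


Century = (year - 1) // 100 + 1
= (129 - 1) // 100 + 1
= 128 // 100 + 1
= 1 + 1

2nd century


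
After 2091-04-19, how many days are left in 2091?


Day of year: 109 of 365
Remaining = 365 - 109

256 days


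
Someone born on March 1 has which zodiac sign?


Date: March 1
Conventional tropical zodiac dates: Pisces from February 19 onward; Aries starts March 21
March 1 falls within the Pisces range

Pisces


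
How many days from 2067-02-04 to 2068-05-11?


From 2067-02-04 to 2068-05-11
2067-02-04: days before February = 31; day of year = 31 + 4 = 35
2068-05-11: days before May = 31 + 29 + 31 + 30 = 121 (2068 is a leap year); day of year = 121 + 11 = 132
Rest of 2067: 365 - 35 = 330
Total = 330 + 132 = 462

462 days


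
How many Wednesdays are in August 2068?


August 2068 has 31 days
Anchor: Jan 1, 2068. With p = 2068 - 1 = 2067: (p + p//4 - p//100 + p//400) mod 7 = (2067 + 516 - 20 + 5) mod 7 = 2568 mod 7 = 6 -> Sunday (Mon=0 ... Sun=6)
Days before August (Jan-Jul): 213; August 1 index = (6 + 213) mod 7 = 2 -> Wednesday
First Wednesday is August 1
Wednesdays: 1, 8, 15, 22, 29

5 Wednesdays


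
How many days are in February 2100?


February 2100 (leap year: no)

28 days


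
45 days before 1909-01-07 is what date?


Start: 1909-01-07, subtract 45 days
Back 7 days from January 7 reaches December 31, 1908 -> 38 left
December 1908 has 31 days -> back to November 30, 1908 -> 7 left
November 1908: 30 - 7 = 23 -> lands on November 23

Result: 1908-11-23


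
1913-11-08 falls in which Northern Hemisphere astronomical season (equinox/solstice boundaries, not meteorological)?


Date: November 8
Astronomical Autumn (approx.; exact equinox/solstice day varies by year): September 22 to December 20
November 8 falls within the Autumn window

Autumn


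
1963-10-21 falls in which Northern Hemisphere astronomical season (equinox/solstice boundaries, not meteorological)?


Date: October 21
Astronomical Autumn (approx.; exact equinox/solstice day varies by year): September 22 to December 20
October 21 falls within the Autumn window

Autumn


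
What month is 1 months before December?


December is month 12
12 - 1 = 11

November


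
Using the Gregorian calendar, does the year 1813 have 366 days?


Gregorian leap year rule: divisible by 4, but not by 100, unless also by 400.
1813 is not divisible by 4 -> not a leap year

No


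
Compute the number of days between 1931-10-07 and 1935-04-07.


From 1931-10-07 to 1935-04-07
1931-10-07: days before October = 31 + 28 + 31 + 30 + 31 + 30 + 31 + 31 + 30 = 273 (1931 is not a leap year); day of year = 273 + 7 = 280
1935-04-07: days before April = 31 + 28 + 31 = 90 (1935 is not a leap year); day of year = 90 + 7 = 97
Rest of 1931: 365 - 280 = 85
Full years 1932 (366), 1933 (365), 1934 (365): 1096
Total = 85 + 1096 + 97 = 1278

1278 days


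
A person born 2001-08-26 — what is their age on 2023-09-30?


Birth: 2001-08-26
Reference: 2023-09-30
Year difference: 2023 - 2001 = 22

22 years old


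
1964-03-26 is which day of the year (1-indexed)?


Date: March 26, 1964
Days in months 1 through 2: 60
Plus 26 days in March

Day of year: 86


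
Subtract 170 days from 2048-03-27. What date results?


Start: 2048-03-27, subtract 170 days
Back 27 days from March 27 reaches February 29, 2048 -> 143 left
February 2048 has 29 days -> back to January 31, 2048 -> 114 left
January 2048 has 31 days -> back to December 31, 2047 -> 83 left
December 2047 has 31 days -> back to November 30, 2047 -> 52 left
November 2047 has 30 days -> back to October 31, 2047 -> 22 left
October 2047: 31 - 22 = 9 -> lands on October 9

Result: 2047-10-09


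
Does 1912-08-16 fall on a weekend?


Anchor: Jan 1, 1912. With p = 1912 - 1 = 1911: (p + p//4 - p//100 + p//400) mod 7 = (1911 + 477 - 19 + 4) mod 7 = 2373 mod 7 = 0 -> Monday (Mon=0 ... Sun=6)
Day of year: 229; offset = 228
Weekday index = (0 + 228) mod 7 = 4 -> Friday
Weekend days: Saturday, Sunday

No


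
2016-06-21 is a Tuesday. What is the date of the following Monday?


Current: Tuesday
Target: Monday
Days ahead: 6

Next Monday: 2016-06-27


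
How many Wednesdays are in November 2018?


November 2018 has 30 days
Anchor: Jan 1, 2018. With p = 2018 - 1 = 2017: (p + p//4 - p//100 + p//400) mod 7 = (2017 + 504 - 20 + 5) mod 7 = 2506 mod 7 = 0 -> Monday (Mon=0 ... Sun=6)
Days before November (Jan-Oct): 304; November 1 index = (0 + 304) mod 7 = 3 -> Thursday
First Wednesday is November 7
Wednesdays: 7, 14, 21, 28

4 Wednesdays


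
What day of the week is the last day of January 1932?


January 1932 has 31 days
Anchor: Jan 1, 1932. With p = 1932 - 1 = 1931: (p + p//4 - p//100 + p//400) mod 7 = (1931 + 482 - 19 + 4) mod 7 = 2398 mod 7 = 4 -> Friday (Mon=0 ... Sun=6)
January 1 is the anchor itself -> Friday
Last day offset: 31 - 1 = 30 days
Weekday index = (4 + 30) mod 7 = 6

Sunday, January 31


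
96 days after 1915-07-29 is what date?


Start: 1915-07-29, add 96 days
July 1915 has 31 days: 31 - 29 = 2 days to July 31 -> 94 left
August 1915 has 31 days -> 63 left
September 1915 has 30 days -> 33 left
October 1915 has 31 days -> 2 left
November 1915: 2 <= 30 -> lands on November 2

Result: 1915-11-02


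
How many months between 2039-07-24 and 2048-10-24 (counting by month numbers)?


From July 2039 to October 2048
9 years * 12 = 108 months, plus 3 months = 111

111 months


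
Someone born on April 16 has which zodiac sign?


Date: April 16
Conventional tropical zodiac dates: Aries from March 21 onward; Taurus starts April 20
April 16 falls within the Aries range

Aries


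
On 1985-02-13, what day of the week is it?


Date: February 13, 1985
Anchor: Jan 1, 1985. With p = 1985 - 1 = 1984: (p + p//4 - p//100 + p//400) mod 7 = (1984 + 496 - 19 + 4) mod 7 = 2465 mod 7 = 1 -> Tuesday (Mon=0 ... Sun=6)
Days before February (Jan): 31; offset = 31 + 13 - 1 = 43
Weekday index = (1 + 43) mod 7 = 2

Day of the week: Wednesday


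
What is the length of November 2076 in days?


November 2076

30 days


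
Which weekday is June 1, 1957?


Target: June 1, 1957
Anchor: Jan 1, 1957. With p = 1957 - 1 = 1956: (p + p//4 - p//100 + p//400) mod 7 = (1956 + 489 - 19 + 4) mod 7 = 2430 mod 7 = 1 -> Tuesday (Mon=0 ... Sun=6)
Days before June (Jan-May): 151 days
Weekday index = (1 + 151) mod 7 = 5

Saturday


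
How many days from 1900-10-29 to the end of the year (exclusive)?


Day of year: 302 of 365
Remaining = 365 - 302

63 days


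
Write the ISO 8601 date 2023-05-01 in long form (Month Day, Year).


ISO 2023-05-01 parses as year=2023, month=05, day=01
Month 5 -> May

May 1, 2023


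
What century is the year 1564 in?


Century = (year - 1) // 100 + 1
= (1564 - 1) // 100 + 1
= 1563 // 100 + 1
= 15 + 1

16th century


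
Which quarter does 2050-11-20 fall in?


Month: November (month 11)
Q1: Jan-Mar, Q2: Apr-Jun, Q3: Jul-Sep, Q4: Oct-Dec

Q4


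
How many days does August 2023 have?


August 2023

31 days


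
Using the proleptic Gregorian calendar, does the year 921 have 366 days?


Gregorian leap year rule: divisible by 4, but not by 100, unless also by 400.
921 is not divisible by 4 -> not a leap year

No


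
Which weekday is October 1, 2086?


Target: October 1, 2086
Anchor: Jan 1, 2086. With p = 2086 - 1 = 2085: (p + p//4 - p//100 + p//400) mod 7 = (2085 + 521 - 20 + 5) mod 7 = 2591 mod 7 = 1 -> Tuesday (Mon=0 ... Sun=6)
Days before October (Jan-Sep): 273 days
Weekday index = (1 + 273) mod 7 = 1

Tuesday


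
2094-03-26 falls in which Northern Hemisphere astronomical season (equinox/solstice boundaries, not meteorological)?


Date: March 26
Astronomical Spring (approx.; exact equinox/solstice day varies by year): March 20 to June 20
March 26 falls within the Spring window

Spring


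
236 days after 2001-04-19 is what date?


Start: 2001-04-19, add 236 days
April 2001 has 30 days: 30 - 19 = 11 days to April 30 -> 225 left
May 2001 has 31 days -> 194 left
June 2001 has 30 days -> 164 left
July 2001 has 31 days -> 133 left
August 2001 has 31 days -> 102 left
September 2001 has 30 days -> 72 left
October 2001 has 31 days -> 41 left
November 2001 has 30 days -> 11 left
December 2001: 11 <= 31 -> lands on December 11

Result: 2001-12-11


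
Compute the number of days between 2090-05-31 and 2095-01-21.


From 2090-05-31 to 2095-01-21
2090-05-31: days before May = 31 + 28 + 31 + 30 = 120 (2090 is not a leap year); day of year = 120 + 31 = 151
2095-01-21: day of year = 21
Rest of 2090: 365 - 151 = 214
Full years 2091 (365), 2092 (366), 2093 (365), 2094 (365): 1461
Total = 214 + 1461 + 21 = 1696

1696 days


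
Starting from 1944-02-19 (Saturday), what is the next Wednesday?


Current: Saturday
Target: Wednesday
Days ahead: 4

Next Wednesday: 1944-02-23


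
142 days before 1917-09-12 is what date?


Start: 1917-09-12, subtract 142 days
Back 12 days from September 12 reaches August 31, 1917 -> 130 left
August 1917 has 31 days -> back to July 31, 1917 -> 99 left
July 1917 has 31 days -> back to June 30, 1917 -> 68 left
June 1917 has 30 days -> back to May 31, 1917 -> 38 left
May 1917 has 31 days -> back to April 30, 1917 -> 7 left
April 1917: 30 - 7 = 23 -> lands on April 23

Result: 1917-04-23


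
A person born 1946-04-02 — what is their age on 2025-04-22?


Birth: 1946-04-02
Reference: 2025-04-22
Year difference: 2025 - 1946 = 79

79 years old


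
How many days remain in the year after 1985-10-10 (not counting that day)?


Day of year: 283 of 365
Remaining = 365 - 283

82 days


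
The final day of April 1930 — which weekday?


April 1930 has 30 days
Anchor: Jan 1, 1930. With p = 1930 - 1 = 1929: (p + p//4 - p//100 + p//400) mod 7 = (1929 + 482 - 19 + 4) mod 7 = 2396 mod 7 = 2 -> Wednesday (Mon=0 ... Sun=6)
Days before April (Jan-Mar): 90; April 1 index = (2 + 90) mod 7 = 1 -> Tuesday
Last day offset: 30 - 1 = 29 days
Weekday index = (1 + 29) mod 7 = 2

Wednesday, April 30


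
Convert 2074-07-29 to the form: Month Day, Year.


ISO 2074-07-29 parses as year=2074, month=07, day=29
Month 7 -> July

July 29, 2074
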